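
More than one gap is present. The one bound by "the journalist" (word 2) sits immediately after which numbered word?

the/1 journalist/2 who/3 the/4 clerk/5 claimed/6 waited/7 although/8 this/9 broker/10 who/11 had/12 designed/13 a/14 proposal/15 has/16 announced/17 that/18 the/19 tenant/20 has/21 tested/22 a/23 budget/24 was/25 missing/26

6

The displaced element is "the journalist" (word 2).
It is linked across 1 clause boundary (Ø).
It functions as the subject of "waited", so the gap sits immediately after word 6 ("claimed").
Base order: The clerk claimed that the journalist waited although this broker who had designed a proposal has announced that the tenant has tested a budget.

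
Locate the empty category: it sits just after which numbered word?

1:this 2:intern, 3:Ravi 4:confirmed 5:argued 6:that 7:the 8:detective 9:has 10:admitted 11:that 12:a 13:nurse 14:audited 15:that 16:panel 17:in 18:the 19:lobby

4

The displaced element is "this intern" (word 2).
It is linked across 1 clause boundary (Ø).
It functions as the subject of "argued", so the gap sits immediately after word 4 ("confirmed").
Base order: Ravi confirmed this intern argued that the detective has admitted that a nurse audited that panel in the lobby.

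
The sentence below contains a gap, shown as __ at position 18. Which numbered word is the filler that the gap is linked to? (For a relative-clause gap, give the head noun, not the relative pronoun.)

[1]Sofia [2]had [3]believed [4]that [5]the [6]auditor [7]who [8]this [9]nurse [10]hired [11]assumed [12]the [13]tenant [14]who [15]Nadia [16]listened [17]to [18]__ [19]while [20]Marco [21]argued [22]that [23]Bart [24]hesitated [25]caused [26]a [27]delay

13

The gap at 18 is the prepositional object of "listened", inside a relative clause.
The relative pronoun is "who" (word 14); it is bound by the head noun immediately before it.
Its filler is the head noun "tenant", at word 13.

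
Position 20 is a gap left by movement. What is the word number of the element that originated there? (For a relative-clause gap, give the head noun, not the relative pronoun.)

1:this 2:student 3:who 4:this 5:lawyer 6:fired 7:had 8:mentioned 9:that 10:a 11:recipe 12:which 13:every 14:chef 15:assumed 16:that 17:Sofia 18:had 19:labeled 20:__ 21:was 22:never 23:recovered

The gap at 20 is the object of "labeled", inside a relative clause.
The relative pronoun is "which" (word 12); it is bound by the head noun immediately before it.
Its filler is the head noun "recipe", at word 11.

11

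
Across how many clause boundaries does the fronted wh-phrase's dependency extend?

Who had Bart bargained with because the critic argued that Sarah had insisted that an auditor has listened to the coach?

"who" originates inside the matrix clause — no clause boundary is crossed.

0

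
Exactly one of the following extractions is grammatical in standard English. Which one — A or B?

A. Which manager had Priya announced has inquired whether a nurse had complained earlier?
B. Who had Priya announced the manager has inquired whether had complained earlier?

A

In B, the wh-phrase is extracted from inside a wh-island (introduced by "whether"), which blocks movement.
In A, the extraction path crosses only that-complement boundaries, which are transparent.
So A is grammatical.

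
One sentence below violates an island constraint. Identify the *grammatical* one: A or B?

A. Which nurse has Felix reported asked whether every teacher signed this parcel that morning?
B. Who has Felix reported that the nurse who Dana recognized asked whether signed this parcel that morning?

A

In B, the wh-phrase is extracted from inside a wh-island (introduced by "whether"), which blocks movement.
In A, the extraction path crosses only that-complement boundaries, which are transparent.
So A is grammatical.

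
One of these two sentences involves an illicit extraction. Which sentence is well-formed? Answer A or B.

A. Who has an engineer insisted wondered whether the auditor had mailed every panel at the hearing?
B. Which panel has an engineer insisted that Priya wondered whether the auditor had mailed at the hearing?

A

In B, the wh-phrase is extracted from inside a wh-island (introduced by "whether"), which blocks movement.
In A, the extraction path crosses only that-complement boundaries, which are transparent.
So A is grammatical.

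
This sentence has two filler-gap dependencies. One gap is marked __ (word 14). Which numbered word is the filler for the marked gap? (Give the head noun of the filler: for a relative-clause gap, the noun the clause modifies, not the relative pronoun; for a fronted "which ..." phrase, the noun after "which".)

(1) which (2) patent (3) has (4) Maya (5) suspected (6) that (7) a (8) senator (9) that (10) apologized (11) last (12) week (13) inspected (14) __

2

The marked gap is the direct object of "inspected".
Its filler is the fronted wh-phrase "which patent", at word 2.
(The other dependency links word 8 to a gap after word 9.)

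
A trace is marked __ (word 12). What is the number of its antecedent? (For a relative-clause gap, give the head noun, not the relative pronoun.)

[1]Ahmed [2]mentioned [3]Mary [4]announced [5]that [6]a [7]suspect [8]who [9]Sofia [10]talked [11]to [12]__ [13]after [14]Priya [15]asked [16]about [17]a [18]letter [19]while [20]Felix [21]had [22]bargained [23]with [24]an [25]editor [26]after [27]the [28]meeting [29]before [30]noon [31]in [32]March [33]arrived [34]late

The gap at 12 is the prepositional object of "talked", inside a relative clause.
The relative pronoun is "who" (word 8); it is bound by the head noun immediately before it.
Its filler is the head noun "suspect", at word 7.

7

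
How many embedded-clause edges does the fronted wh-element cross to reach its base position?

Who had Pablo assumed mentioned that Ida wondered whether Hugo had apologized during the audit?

"who" is extracted from the subject of "mentioned".
Boundaries crossed, outermost first: [Ø] — 1 in total.

1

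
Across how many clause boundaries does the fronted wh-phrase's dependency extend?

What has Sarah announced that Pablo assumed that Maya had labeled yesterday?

2

"what" is extracted from the object of "labeled".
Boundaries crossed, outermost first: [that], [that] — 2 in total.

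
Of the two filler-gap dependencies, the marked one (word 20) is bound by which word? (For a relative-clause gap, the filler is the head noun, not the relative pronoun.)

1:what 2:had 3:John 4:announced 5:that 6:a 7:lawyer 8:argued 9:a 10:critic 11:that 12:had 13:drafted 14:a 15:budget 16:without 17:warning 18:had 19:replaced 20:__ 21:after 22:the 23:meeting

The marked gap is the direct object of "replaced".
Its filler is the fronted wh-phrase "what", at word 1.
(The other dependency links word 10 to a gap after word 11.)

1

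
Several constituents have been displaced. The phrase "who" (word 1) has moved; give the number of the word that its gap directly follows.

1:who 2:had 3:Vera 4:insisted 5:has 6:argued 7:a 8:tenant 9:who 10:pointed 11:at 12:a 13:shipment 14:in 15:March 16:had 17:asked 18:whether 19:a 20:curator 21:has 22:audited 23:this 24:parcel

The displaced element is "who" (word 1).
It is linked across 1 clause boundary (Ø).
It functions as the subject of "argued", so the gap sits immediately after word 4 ("insisted").
Base order: Vera had insisted that who has argued a tenant who pointed at a shipment in March had asked whether a curator has audited this parcel.

4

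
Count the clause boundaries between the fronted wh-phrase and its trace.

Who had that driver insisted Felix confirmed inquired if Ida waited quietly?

2

"who" is extracted from the subject of "inquired".
Boundaries crossed, outermost first: [Ø], [Ø] — 2 in total.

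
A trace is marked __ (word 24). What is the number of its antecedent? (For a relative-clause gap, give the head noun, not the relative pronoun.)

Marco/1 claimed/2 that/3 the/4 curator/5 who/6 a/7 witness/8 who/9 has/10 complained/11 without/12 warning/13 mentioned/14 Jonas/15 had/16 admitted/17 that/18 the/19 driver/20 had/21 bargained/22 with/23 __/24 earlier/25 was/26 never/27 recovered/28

5

The gap at 24 is the prepositional object of "bargained", inside a relative clause.
The relative pronoun is "who" (word 6); it is bound by the head noun immediately before it.
Its filler is the head noun "curator", at word 5.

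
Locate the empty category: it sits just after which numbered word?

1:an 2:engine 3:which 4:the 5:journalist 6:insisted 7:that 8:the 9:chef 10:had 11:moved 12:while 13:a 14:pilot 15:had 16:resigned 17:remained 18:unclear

The displaced element is "an engine" (word 2).
It is linked across 1 clause boundary (that).
It functions as the direct object of "moved", so the gap sits immediately after word 11 ("moved").
Base order: The journalist insisted that the chef had moved an engine while a pilot had resigned.

11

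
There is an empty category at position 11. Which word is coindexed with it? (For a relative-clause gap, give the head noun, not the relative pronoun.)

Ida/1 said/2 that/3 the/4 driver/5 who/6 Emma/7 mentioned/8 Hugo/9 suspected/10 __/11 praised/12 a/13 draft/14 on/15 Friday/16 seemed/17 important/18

The gap at 11 is the subject of "praised", inside a relative clause.
The relative pronoun is "who" (word 6); it is bound by the head noun immediately before it.
Its filler is the head noun "driver", at word 5.

5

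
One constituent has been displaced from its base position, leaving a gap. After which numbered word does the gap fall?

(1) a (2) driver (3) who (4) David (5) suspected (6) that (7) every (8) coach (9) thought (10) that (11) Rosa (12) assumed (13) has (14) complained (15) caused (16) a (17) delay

12

The displaced element is "a driver" (word 2).
It is linked across 3 clause boundaries (that → that → Ø).
It functions as the subject of "complained", so the gap sits immediately after word 12 ("assumed").
Base order: David suspected that every coach thought that Rosa assumed that a driver has complained.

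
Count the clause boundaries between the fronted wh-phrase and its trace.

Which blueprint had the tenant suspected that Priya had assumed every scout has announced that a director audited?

3

"which blueprint" is extracted from the object of "audited".
Boundaries crossed, outermost first: [that], [Ø], [that] — 3 in total.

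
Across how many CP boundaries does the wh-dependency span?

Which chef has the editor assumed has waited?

1

"which chef" is extracted from the subject of "waited".
Boundaries crossed, outermost first: [Ø] — 1 in total.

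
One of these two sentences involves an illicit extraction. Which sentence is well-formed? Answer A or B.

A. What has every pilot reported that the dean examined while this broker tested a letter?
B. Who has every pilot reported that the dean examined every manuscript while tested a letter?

A

In B, the wh-phrase is extracted from inside an adjunct island (introduced by "while"), which blocks movement.
In A, the extraction path crosses only that-complement boundaries, which are transparent.
So A is grammatical.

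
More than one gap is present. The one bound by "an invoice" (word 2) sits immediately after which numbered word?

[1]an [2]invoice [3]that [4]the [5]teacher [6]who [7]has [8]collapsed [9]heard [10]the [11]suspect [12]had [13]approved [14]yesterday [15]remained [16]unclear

13

The displaced element is "an invoice" (word 2).
It is linked across 1 clause boundary (Ø).
It functions as the direct object of "approved", so the gap sits immediately after word 13 ("approved").
Base order: The teacher who has collapsed heard the suspect had approved an invoice yesterday.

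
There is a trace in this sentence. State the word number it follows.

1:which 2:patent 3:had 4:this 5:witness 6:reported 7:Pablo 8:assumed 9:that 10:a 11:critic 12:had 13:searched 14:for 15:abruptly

The displaced element is "which patent" (word 2).
It is linked across 2 clause boundaries (Ø → that).
It functions as the object of the preposition "for" of "searched", so the gap sits immediately after word 14 ("for").
Base order: This witness had reported Pablo assumed that a critic had searched for which patent abruptly.

14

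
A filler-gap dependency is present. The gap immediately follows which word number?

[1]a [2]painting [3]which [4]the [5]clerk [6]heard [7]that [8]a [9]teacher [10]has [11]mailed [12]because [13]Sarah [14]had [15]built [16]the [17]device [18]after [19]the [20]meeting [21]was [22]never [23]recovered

The displaced element is "a painting" (word 2).
It is linked across 1 clause boundary (that).
It functions as the direct object of "mailed", so the gap sits immediately after word 11 ("mailed").
Base order: The clerk heard that a teacher has mailed a painting because Sarah had built the device after the meeting.

11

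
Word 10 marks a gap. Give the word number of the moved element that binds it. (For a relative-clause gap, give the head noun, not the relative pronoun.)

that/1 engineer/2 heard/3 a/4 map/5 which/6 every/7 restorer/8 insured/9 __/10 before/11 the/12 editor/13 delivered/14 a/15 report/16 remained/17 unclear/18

5

The gap at 10 is the object of "insured", inside a relative clause.
The relative pronoun is "which" (word 6); it is bound by the head noun immediately before it.
Its filler is the head noun "map", at word 5.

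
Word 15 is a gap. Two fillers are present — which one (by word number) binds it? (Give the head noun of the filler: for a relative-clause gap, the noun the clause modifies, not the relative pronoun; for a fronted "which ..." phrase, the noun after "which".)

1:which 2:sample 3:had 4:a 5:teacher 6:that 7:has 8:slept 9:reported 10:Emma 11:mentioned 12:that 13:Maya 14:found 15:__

The marked gap is the direct object of "found".
Its filler is the fronted wh-phrase "which sample", at word 2.
(The other dependency links word 5 to a gap after word 6.)

2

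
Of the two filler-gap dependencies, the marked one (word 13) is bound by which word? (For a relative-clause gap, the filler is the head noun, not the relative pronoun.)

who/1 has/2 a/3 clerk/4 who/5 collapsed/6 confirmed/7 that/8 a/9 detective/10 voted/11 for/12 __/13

The marked gap is the object of the preposition "for" of "voted".
Its filler is the fronted wh-phrase "who", at word 1.
(The other dependency links word 4 to a gap after word 5.)

1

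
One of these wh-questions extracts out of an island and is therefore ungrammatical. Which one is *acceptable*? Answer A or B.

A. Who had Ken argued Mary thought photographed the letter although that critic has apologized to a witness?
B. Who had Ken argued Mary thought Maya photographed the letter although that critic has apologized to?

In B, the wh-phrase is extracted from inside an adjunct island (introduced by "although"), which blocks movement.
In A, the extraction path crosses only that-complement boundaries, which are transparent.
So A is grammatical.

A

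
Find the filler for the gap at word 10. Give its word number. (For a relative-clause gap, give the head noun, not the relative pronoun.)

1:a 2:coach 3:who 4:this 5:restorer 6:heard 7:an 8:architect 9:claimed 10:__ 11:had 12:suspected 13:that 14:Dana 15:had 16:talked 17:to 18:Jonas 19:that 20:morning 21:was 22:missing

The gap at 10 is the subject of "suspected", inside a relative clause.
The relative pronoun is "who" (word 3); it is bound by the head noun immediately before it.
Its filler is the head noun "coach", at word 2.

2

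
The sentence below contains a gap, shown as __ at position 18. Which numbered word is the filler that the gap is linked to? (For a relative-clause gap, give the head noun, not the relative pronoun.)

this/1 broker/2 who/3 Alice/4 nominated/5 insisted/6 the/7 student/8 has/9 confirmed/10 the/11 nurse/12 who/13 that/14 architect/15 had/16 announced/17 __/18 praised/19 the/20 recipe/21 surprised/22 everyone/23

The gap at 18 is the subject of "praised", inside a relative clause.
The relative pronoun is "who" (word 13); it is bound by the head noun immediately before it.
Its filler is the head noun "nurse", at word 12.

12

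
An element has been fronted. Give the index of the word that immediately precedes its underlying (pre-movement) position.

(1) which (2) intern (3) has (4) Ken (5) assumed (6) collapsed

5

The displaced element is "which intern" (word 2).
It is linked across 1 clause boundary (Ø).
It functions as the subject of "collapsed", so the gap sits immediately after word 5 ("assumed").
Base order: Ken has assumed that which intern collapsed.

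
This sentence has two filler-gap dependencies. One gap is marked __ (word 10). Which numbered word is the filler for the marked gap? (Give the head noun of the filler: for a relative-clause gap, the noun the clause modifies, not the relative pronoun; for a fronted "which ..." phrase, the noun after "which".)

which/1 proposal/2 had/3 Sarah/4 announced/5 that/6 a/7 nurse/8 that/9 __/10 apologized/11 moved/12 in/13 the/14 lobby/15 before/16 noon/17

8

The marked gap is inside the relative clause, the subject of "apologized".
Its filler is the head noun "nurse" (via "that"), at word 8.
(The other dependency links word 2 to a gap after word 12.)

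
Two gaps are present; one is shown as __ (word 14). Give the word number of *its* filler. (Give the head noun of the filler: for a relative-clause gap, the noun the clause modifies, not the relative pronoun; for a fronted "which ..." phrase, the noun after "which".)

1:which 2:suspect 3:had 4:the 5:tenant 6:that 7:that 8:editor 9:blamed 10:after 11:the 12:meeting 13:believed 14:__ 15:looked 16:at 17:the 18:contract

The marked gap is the subject of "looked".
Its filler is the fronted wh-phrase "which suspect", at word 2.
(The other dependency links word 5 to a gap after word 9.)

2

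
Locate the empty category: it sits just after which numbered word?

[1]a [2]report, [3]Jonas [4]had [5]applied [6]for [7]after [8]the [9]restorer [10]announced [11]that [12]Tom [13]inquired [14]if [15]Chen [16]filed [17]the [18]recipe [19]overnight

6

The displaced element is "a report" (word 2).
It functions as the object of the preposition "for" of "applied", so the gap sits immediately after word 6 ("for").
Base order: Jonas had applied for a report after the restorer announced that Tom inquired if Chen filed the recipe overnight.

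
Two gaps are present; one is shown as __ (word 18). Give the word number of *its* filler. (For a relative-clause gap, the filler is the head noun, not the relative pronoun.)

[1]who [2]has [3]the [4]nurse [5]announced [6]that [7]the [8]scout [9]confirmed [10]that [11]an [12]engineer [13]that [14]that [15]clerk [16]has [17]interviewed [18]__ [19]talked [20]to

The marked gap is inside the relative clause, the direct object of "interviewed".
Its filler is the head noun "engineer" (via "that"), at word 12.
(The other dependency links word 1 to a gap after word 20.)

12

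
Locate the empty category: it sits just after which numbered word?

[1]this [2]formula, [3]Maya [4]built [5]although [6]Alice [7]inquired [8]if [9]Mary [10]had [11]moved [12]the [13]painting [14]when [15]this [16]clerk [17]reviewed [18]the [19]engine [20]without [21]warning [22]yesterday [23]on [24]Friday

The displaced element is "this formula" (word 2).
It functions as the direct object of "built", so the gap sits immediately after word 4 ("built").
Base order: Maya built this formula although Alice inquired if Mary had moved the painting when this clerk reviewed the engine without warning yesterday on Friday.

4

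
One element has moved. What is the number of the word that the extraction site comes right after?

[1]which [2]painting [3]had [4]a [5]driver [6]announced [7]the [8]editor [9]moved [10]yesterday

9

The displaced element is "which painting" (word 2).
It is linked across 1 clause boundary (Ø).
It functions as the direct object of "moved", so the gap sits immediately after word 9 ("moved").
Base order: A driver had announced the editor moved which painting yesterday.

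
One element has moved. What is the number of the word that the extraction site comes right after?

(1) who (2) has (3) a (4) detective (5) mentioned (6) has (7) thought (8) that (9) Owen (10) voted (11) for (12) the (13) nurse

5

The displaced element is "who" (word 1).
It is linked across 1 clause boundary (Ø).
It functions as the subject of "thought", so the gap sits immediately after word 5 ("mentioned").
Base order: A detective has mentioned who has thought that Owen voted for the nurse.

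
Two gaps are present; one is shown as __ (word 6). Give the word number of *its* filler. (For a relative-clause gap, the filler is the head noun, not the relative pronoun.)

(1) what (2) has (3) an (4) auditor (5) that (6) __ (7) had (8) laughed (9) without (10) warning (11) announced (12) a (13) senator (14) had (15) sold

The marked gap is inside the relative clause, the subject of "laughed".
Its filler is the head noun "auditor" (via "that"), at word 4.
(The other dependency links word 1 to a gap after word 15.)

4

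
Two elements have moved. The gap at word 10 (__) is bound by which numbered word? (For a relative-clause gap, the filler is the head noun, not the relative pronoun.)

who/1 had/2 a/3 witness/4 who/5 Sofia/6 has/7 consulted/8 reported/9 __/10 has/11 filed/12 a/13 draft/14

1

The marked gap is the subject of "filed".
Its filler is the fronted wh-phrase "who", at word 1.
(The other dependency links word 4 to a gap after word 8.)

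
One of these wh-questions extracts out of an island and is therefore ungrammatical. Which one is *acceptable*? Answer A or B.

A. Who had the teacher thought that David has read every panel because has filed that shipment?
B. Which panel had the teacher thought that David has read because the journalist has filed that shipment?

B

In A, the wh-phrase is extracted from inside an adjunct island (introduced by "because"), which blocks movement.
In B, the extraction path crosses only that-complement boundaries, which are transparent.
So B is grammatical.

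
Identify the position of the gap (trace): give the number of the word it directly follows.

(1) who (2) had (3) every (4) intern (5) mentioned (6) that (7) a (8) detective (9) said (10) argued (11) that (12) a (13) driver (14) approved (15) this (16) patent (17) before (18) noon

The displaced element is "who" (word 1).
It is linked across 2 clause boundaries (that → Ø).
It functions as the subject of "argued", so the gap sits immediately after word 9 ("said").
Base order: Every intern had mentioned that a detective said that who argued that a driver approved this patent before noon.

9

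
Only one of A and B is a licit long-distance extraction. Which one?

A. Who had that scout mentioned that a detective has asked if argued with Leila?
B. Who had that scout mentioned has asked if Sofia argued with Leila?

In A, the wh-phrase is extracted from inside a wh-island (introduced by "if"), which blocks movement.
In B, the extraction path crosses only that-complement boundaries, which are transparent.
So B is grammatical.

B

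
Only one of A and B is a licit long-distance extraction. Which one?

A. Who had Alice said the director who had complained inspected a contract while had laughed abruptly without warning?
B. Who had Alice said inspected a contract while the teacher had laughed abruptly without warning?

In A, the wh-phrase is extracted from inside an adjunct island (introduced by "while"), which blocks movement.
In B, the extraction path crosses only that-complement boundaries, which are transparent.
So B is grammatical.

B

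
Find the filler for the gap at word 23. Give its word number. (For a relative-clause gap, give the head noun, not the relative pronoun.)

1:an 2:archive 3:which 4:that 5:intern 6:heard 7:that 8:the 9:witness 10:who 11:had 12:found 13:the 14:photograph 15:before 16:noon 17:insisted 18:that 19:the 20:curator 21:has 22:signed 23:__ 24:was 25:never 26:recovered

2

The gap at 23 is the object of "signed", inside a relative clause.
The relative pronoun is "which" (word 3); it is bound by the head noun immediately before it.
Its filler is the head noun "archive", at word 2.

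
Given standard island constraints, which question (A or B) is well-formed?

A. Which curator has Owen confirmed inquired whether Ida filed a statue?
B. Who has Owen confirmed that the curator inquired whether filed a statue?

A

In B, the wh-phrase is extracted from inside a wh-island (introduced by "whether"), which blocks movement.
In A, the extraction path crosses only that-complement boundaries, which are transparent.
So A is grammatical.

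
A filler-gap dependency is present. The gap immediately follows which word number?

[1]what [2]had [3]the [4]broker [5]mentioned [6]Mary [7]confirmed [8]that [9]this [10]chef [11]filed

The displaced element is "what" (word 1).
It is linked across 2 clause boundaries (Ø → that).
It functions as the direct object of "filed", so the gap sits immediately after word 11 ("filed").
Base order: The broker had mentioned Mary confirmed that this chef filed what.

11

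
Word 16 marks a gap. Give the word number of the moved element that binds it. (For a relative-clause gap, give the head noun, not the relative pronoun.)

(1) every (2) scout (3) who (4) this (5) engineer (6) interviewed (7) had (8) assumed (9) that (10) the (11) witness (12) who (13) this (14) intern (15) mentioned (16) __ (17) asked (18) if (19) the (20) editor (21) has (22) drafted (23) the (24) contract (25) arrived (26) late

The gap at 16 is the subject of "asked", inside a relative clause.
The relative pronoun is "who" (word 12); it is bound by the head noun immediately before it.
Its filler is the head noun "witness", at word 11.

11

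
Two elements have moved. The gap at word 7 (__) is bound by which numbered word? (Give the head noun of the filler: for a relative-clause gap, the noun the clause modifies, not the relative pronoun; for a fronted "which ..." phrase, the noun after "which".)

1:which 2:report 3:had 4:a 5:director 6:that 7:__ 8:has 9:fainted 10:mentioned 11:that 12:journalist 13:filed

The marked gap is inside the relative clause, the subject of "fainted".
Its filler is the head noun "director" (via "that"), at word 5.
(The other dependency links word 2 to a gap after word 13.)

5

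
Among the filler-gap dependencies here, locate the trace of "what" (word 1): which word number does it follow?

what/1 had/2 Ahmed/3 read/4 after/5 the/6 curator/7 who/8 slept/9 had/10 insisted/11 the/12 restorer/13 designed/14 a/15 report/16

The displaced element is "what" (word 1).
It functions as the direct object of "read", so the gap sits immediately after word 4 ("read").
Base order: Ahmed had read what after the curator who slept had insisted the restorer designed a report.

4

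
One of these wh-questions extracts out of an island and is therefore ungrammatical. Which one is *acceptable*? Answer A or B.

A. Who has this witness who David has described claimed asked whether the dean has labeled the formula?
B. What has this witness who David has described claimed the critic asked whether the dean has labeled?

In B, the wh-phrase is extracted from inside a wh-island (introduced by "whether"), which blocks movement.
In A, the extraction path crosses only that-complement boundaries, which are transparent.
So A is grammatical.

A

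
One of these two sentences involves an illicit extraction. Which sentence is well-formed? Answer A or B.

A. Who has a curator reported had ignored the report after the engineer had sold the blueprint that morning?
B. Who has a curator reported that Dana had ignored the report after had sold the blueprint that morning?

In B, the wh-phrase is extracted from inside an adjunct island (introduced by "after"), which blocks movement.
In A, the extraction path crosses only that-complement boundaries, which are transparent.
So A is grammatical.

A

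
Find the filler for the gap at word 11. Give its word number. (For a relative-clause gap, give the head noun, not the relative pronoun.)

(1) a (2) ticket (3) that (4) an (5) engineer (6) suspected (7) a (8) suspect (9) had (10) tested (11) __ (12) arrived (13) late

The gap at 11 is the object of "tested", inside a relative clause.
The relative pronoun is "that" (word 3); it is bound by the head noun immediately before it.
Its filler is the head noun "ticket", at word 2.

2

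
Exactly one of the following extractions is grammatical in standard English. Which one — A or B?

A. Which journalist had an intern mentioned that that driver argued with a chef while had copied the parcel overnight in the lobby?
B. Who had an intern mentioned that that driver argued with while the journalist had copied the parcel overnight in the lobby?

In A, the wh-phrase is extracted from inside an adjunct island (introduced by "while"), which blocks movement.
In B, the extraction path crosses only that-complement boundaries, which are transparent.
So B is grammatical.

B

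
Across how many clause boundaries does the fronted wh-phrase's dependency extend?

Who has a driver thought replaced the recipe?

"who" is extracted from the subject of "replaced".
Boundaries crossed, outermost first: [Ø] — 1 in total.

1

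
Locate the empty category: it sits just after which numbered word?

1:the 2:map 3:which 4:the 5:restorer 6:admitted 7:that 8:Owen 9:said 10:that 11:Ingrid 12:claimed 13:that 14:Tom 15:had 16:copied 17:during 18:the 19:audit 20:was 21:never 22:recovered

The displaced element is "the map" (word 2).
It is linked across 3 clause boundaries (that → that → that).
It functions as the direct object of "copied", so the gap sits immediately after word 16 ("copied").
Base order: The restorer admitted that Owen said that Ingrid claimed that Tom had copied the map during the audit.

16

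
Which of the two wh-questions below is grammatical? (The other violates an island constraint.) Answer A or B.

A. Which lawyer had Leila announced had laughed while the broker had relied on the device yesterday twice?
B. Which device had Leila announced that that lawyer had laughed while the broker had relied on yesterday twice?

In B, the wh-phrase is extracted from inside an adjunct island (introduced by "while"), which blocks movement.
In A, the extraction path crosses only that-complement boundaries, which are transparent.
So A is grammatical.

A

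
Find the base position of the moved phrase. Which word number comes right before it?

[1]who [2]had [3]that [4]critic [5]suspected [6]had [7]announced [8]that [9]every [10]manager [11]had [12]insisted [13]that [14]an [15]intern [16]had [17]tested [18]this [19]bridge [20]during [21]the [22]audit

5

The displaced element is "who" (word 1).
It is linked across 1 clause boundary (Ø).
It functions as the subject of "announced", so the gap sits immediately after word 5 ("suspected").
Base order: That critic had suspected that who had announced that every manager had insisted that an intern had tested this bridge during the audit.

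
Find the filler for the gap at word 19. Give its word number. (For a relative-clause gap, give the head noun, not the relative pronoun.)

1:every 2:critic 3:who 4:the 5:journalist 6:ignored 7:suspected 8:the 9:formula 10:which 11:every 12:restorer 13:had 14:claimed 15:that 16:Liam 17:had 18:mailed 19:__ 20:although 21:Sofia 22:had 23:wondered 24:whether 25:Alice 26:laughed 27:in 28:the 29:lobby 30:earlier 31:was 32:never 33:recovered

9

The gap at 19 is the object of "mailed", inside a relative clause.
The relative pronoun is "which" (word 10); it is bound by the head noun immediately before it.
Its filler is the head noun "formula", at word 9.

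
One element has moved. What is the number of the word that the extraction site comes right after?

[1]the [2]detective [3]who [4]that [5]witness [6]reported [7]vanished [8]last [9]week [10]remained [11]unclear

6

The displaced element is "the detective" (word 2).
It is linked across 1 clause boundary (Ø).
It functions as the subject of "vanished", so the gap sits immediately after word 6 ("reported").
Base order: That witness reported that the detective vanished last week.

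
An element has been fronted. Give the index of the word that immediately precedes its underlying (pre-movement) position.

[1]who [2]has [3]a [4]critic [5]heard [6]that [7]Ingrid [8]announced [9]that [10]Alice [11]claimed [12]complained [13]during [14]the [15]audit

11

The displaced element is "who" (word 1).
It is linked across 3 clause boundaries (that → that → Ø).
It functions as the subject of "complained", so the gap sits immediately after word 11 ("claimed").
Base order: A critic has heard that Ingrid announced that Alice claimed that who complained during the audit.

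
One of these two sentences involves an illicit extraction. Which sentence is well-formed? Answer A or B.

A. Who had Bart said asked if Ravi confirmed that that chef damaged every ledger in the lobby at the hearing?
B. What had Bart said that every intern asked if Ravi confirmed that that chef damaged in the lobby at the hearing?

A

In B, the wh-phrase is extracted from inside a wh-island (introduced by "if"), which blocks movement.
In A, the extraction path crosses only that-complement boundaries, which are transparent.
So A is grammatical.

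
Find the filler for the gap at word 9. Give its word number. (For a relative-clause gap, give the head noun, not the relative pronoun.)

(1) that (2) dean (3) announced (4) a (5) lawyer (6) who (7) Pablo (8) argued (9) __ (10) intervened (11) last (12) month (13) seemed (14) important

5

The gap at 9 is the subject of "intervened", inside a relative clause.
The relative pronoun is "who" (word 6); it is bound by the head noun immediately before it.
Its filler is the head noun "lawyer", at word 5.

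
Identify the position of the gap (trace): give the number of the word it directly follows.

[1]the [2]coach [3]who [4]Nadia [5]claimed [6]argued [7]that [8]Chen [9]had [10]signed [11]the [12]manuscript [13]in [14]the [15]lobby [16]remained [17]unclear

5

The displaced element is "the coach" (word 2).
It is linked across 1 clause boundary (Ø).
It functions as the subject of "argued", so the gap sits immediately after word 5 ("claimed").
Base order: Nadia claimed that the coach argued that Chen had signed the manuscript in the lobby.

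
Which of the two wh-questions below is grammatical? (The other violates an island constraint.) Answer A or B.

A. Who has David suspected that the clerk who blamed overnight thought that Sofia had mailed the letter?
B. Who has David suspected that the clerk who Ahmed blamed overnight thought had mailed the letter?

B

In A, the wh-phrase is extracted from inside a complex-NP island (relative clause) (introduced by "who"), which blocks movement.
In B, the extraction path crosses only that-complement boundaries, which are transparent.
So B is grammatical.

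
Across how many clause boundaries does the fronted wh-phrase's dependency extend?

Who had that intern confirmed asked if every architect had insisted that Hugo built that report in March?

1

"who" is extracted from the subject of "asked".
Boundaries crossed, outermost first: [Ø] — 1 in total.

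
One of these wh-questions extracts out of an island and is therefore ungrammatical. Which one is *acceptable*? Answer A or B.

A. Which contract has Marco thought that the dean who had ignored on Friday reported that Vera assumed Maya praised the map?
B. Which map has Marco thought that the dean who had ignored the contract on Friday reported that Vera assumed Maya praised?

In A, the wh-phrase is extracted from inside a complex-NP island (relative clause) (introduced by "who"), which blocks movement.
In B, the extraction path crosses only that-complement boundaries, which are transparent.
So B is grammatical.

B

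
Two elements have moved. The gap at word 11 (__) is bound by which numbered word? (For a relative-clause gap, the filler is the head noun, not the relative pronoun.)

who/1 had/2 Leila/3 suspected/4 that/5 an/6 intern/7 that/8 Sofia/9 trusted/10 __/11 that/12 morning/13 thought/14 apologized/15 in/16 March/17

The marked gap is inside the relative clause, the direct object of "trusted".
Its filler is the head noun "intern" (via "that"), at word 7.
(The other dependency links word 1 to a gap after word 14.)

7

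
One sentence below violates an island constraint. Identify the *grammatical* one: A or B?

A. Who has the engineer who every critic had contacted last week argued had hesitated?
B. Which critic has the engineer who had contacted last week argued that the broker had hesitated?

In B, the wh-phrase is extracted from inside a complex-NP island (relative clause) (introduced by "who"), which blocks movement.
In A, the extraction path crosses only that-complement boundaries, which are transparent.
So A is grammatical.

A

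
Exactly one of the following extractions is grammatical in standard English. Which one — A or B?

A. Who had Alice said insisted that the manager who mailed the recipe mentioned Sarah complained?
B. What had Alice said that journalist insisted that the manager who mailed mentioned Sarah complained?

A

In B, the wh-phrase is extracted from inside a complex-NP island (relative clause) (introduced by "who"), which blocks movement.
In A, the extraction path crosses only that-complement boundaries, which are transparent.
So A is grammatical.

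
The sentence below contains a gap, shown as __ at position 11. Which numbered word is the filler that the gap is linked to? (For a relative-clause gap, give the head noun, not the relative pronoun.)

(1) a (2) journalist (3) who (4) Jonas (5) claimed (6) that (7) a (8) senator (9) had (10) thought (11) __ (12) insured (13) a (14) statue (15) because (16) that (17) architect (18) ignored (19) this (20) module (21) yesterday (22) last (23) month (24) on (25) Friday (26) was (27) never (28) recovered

The gap at 11 is the subject of "insured", inside a relative clause.
The relative pronoun is "who" (word 3); it is bound by the head noun immediately before it.
Its filler is the head noun "journalist", at word 2.

2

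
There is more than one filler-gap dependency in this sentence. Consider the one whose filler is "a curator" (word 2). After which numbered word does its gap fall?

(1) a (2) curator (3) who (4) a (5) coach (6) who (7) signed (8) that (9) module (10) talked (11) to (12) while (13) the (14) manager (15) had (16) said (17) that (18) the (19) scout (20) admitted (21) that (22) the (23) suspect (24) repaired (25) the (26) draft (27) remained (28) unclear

11

The displaced element is "a curator" (word 2).
It functions as the object of the preposition "to" of "talked", so the gap sits immediately after word 11 ("to").
Base order: A coach who signed that module talked to a curator while the manager had said that the scout admitted that the suspect repaired the draft.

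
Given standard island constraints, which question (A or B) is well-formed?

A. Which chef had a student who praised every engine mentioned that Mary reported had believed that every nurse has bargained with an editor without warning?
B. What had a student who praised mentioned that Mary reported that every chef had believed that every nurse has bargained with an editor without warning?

In B, the wh-phrase is extracted from inside a complex-NP island (relative clause) (introduced by "who"), which blocks movement.
In A, the extraction path crosses only that-complement boundaries, which are transparent.
So A is grammatical.

A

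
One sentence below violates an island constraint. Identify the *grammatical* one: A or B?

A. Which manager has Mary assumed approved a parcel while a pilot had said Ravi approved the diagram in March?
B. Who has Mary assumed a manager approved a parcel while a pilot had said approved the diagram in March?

A

In B, the wh-phrase is extracted from inside an adjunct island (introduced by "while"), which blocks movement.
In A, the extraction path crosses only that-complement boundaries, which are transparent.
So A is grammatical.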